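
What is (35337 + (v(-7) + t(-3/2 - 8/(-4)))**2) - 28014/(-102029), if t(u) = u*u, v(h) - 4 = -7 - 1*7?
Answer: 57842014701/1632464 ≈ 35432.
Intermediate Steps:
v(h) = -10 (v(h) = 4 + (-7 - 1*7) = 4 + (-7 - 7) = 4 - 14 = -10)
t(u) = u**2
(35337 + (v(-7) + t(-3/2 - 8/(-4)))**2) - 28014/(-102029) = (35337 + (-10 + (-3/2 - 8/(-4))**2)**2) - 28014/(-102029) = (35337 + (-10 + (-3*1/2 - 8*(-1/4))**2)**2) - 28014*(-1/102029) = (35337 + (-10 + (-3/2 + 2)**2)**2) + 28014/102029 = (35337 + (-10 + (1/2)**2)**2) + 28014/102029 = (35337 + (-10 + 1/4)**2) + 28014/102029 = (35337 + (-39/4)**2) + 28014/102029 = (35337 + 1521/16) + 28014/102029 = 566913/16 + 28014/102029 = 57842014701/1632464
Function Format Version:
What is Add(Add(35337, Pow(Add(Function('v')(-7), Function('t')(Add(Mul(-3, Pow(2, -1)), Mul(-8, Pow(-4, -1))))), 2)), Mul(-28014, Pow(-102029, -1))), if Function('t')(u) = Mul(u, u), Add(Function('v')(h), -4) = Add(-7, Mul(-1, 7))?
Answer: Rational(57842014701, 1632464) ≈ 35432.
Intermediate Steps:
Function('v')(h) = -10 (Function('v')(h) = Add(4, Add(-7, Mul(-1, 7))) = Add(4, Add(-7, -7)) = Add(4, -14) = -10)
Function('t')(u) = Pow(u, 2)
Add(Add(35337, Pow(Add(Function('v')(-7), Function('t')(Add(Mul(-3, Pow(2, -1)), Mul(-8, Pow(-4, -1))))), 2)), Mul(-28014, Pow(-102029, -1))) = Add(Add(35337, Pow(Add(-10, Pow(Add(Mul(-3, Pow(2, -1)), Mul(-8, Pow(-4, -1))), 2)), 2)), Mul(-28014, Pow(-102029, -1))) = Add(Add(35337, Pow(Add(-10, Pow(Add(Mul(-3, Rational(1, 2)), Mul(-8, Rational(-1, 4))), 2)), 2)), Mul(-28014, Rational(-1, 102029))) = Add(Add(35337, Pow(Add(-10, Pow(Add(Rational(-3, 2), 2), 2)), 2)), Rational(28014, 102029)) = Add(Add(35337, Pow(Add(-10, Pow(Rational(1, 2), 2)), 2)), Rational(28014, 102029)) = Add(Add(35337, Pow(Add(-10, Rational(1, 4)), 2)), Rational(28014, 102029)) = Add(Add(35337, Pow(Rational(-39, 4), 2)), Rational(28014, 102029)) = Add(Add(35337, Rational(1521, 16)), Rational(28014, 102029)) = Add(Rational(566913, 16), Rational(28014, 102029)) = Rational(57842014701, 1632464)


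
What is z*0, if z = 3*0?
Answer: 0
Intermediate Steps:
z = 0
z*0 = 0*0 = 0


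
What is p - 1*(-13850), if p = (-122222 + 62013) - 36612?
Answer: -82971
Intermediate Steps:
p = -96821 (p = -60209 - 36612 = -96821)
p - 1*(-13850) = -96821 - 1*(-13850) = -96821 + 13850 = -82971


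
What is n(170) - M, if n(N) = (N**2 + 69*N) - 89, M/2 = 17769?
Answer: 5003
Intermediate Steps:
M = 35538 (M = 2*17769 = 35538)
n(N) = -89 + N**2 + 69*N
n(170) - M = (-89 + 170**2 + 69*170) - 1*35538 = (-89 + 28900 + 11730) - 35538 = 40541 - 35538 = 5003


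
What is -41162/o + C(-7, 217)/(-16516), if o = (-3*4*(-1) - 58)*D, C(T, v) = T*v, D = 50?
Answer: 170831323/9496700 ≈ 17.988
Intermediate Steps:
o = -2300 (o = (-3*4*(-1) - 58)*50 = (-12*(-1) - 58)*50 = (12 - 58)*50 = -46*50 = -2300)
-41162/o + C(-7, 217)/(-16516) = -41162/(-2300) - 7*217/(-16516) = -41162*(-1/2300) - 1519*(-1/16516) = 20581/1150 + 1519/16516 = 170831323/9496700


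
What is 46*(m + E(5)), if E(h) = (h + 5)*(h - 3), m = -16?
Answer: 184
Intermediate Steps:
E(h) = (-3 + h)*(5 + h) (E(h) = (5 + h)*(-3 + h) = (-3 + h)*(5 + h))
46*(m + E(5)) = 46*(-16 + (-15 + 5² + 2*5)) = 46*(-16 + (-15 + 25 + 10)) = 46*(-16 + 20) = 46*4 = 184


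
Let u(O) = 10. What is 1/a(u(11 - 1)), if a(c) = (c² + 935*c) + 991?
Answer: 1/10441 ≈ 9.5776e-5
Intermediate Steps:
a(c) = 991 + c² + 935*c
1/a(u(11 - 1)) = 1/(991 + 10² + 935*10) = 1/(991 + 100 + 9350) = 1/10441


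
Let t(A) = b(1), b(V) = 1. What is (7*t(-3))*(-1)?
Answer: -7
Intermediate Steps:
t(A) = 1
(7*t(-3))*(-1) = (7*1)*(-1) = 7*(-1) = -7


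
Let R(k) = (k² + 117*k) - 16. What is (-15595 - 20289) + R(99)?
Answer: -14516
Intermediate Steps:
R(k) = -16 + k² + 117*k
(-15595 - 20289) + R(99) = (-15595 - 20289) + (-16 + 99² + 117*99) = -35884 + (-16 + 9801 + 11583) = -35884 + 21368 = -14516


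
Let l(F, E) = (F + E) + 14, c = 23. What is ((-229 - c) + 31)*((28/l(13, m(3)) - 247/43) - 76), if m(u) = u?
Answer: 11519183/645 ≈ 17859.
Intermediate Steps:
l(F, E) = 14 + E + F (l(F, E) = (E + F) + 14 = 14 + E + F)
((-229 - c) + 31)*((28/l(13, m(3)) - 247/43) - 76) = ((-229 - 1*23) + 31)*((28/(14 + 3 + 13) - 247/43) - 76) = ((-229 - 23) + 31)*((28/30 - 247*1/43) - 76) = (-252 + 31)*((28*(1/30) - 247/43) - 76) = -221*((14/15 - 247/43) - 76) = -221*(-3103/645 - 76) = -221*(-52123/645) = 11519183/645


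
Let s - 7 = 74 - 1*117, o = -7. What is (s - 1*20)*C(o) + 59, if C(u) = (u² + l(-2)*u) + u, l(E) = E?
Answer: -3077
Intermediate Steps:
s = -36 (s = 7 + (74 - 1*117) = 7 + (74 - 117) = 7 - 43 = -36)
C(u) = u² - u (C(u) = (u² - 2*u) + u = u² - u)
(s - 1*20)*C(o) + 59 = (-36 - 1*20)*(-7*(-1 - 7)) + 59 = (-36 - 20)*(-7*(-8)) + 59 = -56*56 + 59 = -3136 + 59 = -3077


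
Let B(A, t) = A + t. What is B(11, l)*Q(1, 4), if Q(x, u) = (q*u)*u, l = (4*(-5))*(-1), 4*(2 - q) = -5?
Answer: 1612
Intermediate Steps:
q = 13/4 (q = 2 - 1/4*(-5) = 2 + 5/4 = 13/4 ≈ 3.2500)
l = 20 (l = -20*(-1) = 20)
Q(x, u) = 13*u**2/4 (Q(x, u) = (13*u/4)*u = 13*u**2/4)
B(11, l)*Q(1, 4) = (11 + 20)*((13/4)*4**2) = 31*((13/4)*16) = 31*52 = 1612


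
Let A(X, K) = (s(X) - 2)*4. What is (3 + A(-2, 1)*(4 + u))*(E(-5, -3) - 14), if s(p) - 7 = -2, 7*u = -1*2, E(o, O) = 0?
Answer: -666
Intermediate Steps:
u = -2/7 (u = (-1*2)/7 = (⅐)*(-2) = -2/7 ≈ -0.28571)
s(p) = 5 (s(p) = 7 - 2 = 5)
A(X, K) = 12 (A(X, K) = (5 - 2)*4 = 3*4 = 12)
(3 + A(-2, 1)*(4 + u))*(E(-5, -3) - 14) = (3 + 12*(4 - 2/7))*(0 - 14) = (3 + 12*(26/7))*(-14) = (3 + 312/7)*(-14) = (333/7)*(-14) = -666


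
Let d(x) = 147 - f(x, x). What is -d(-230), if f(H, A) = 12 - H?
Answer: 95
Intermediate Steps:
d(x) = 135 + x (d(x) = 147 - (12 - x) = 147 + (-12 + x) = 135 + x)
-d(-230) = -(135 - 230) = -1*(-95) = 95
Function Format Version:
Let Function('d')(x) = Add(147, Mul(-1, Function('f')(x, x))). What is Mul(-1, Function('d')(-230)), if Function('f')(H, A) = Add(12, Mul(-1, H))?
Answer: 95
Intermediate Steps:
Function('d')(x) = Add(135, x) (Function('d')(x) = Add(147, Mul(-1, Add(12, Mul(-1, x)))) = Add(147, Add(-12, x)) = Add(135, x))
Mul(-1, Function('d')(-230)) = Mul(-1, Add(135, -230)) = Mul(-1, -95) = 95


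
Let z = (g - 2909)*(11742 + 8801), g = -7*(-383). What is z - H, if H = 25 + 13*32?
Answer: -4684245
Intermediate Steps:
g = 2681
z = -4683804 (z = (2681 - 2909)*(11742 + 8801) = -228*20543 = -4683804)
H = 441 (H = 25 + 416 = 441)
z - H = -4683804 - 1*441 = -4683804 - 441 = -4684245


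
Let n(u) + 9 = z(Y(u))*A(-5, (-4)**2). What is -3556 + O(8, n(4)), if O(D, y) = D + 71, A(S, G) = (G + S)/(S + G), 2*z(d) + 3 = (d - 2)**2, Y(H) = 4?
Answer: -3477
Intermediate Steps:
z(d) = -3/2 + (-2 + d)**2/2 (z(d) = -3/2 + (d - 2)**2/2 = -3/2 + (-2 + d)**2/2)
A(S, G) = 1 (A(S, G) = (G + S)/(G + S) = 1)
n(u) = -17/2 (n(u) = -9 + (-3/2 + (-2 + 4)**2/2)*1 = -9 + (-3/2 + (1/2)*2**2)*1 = -9 + (-3/2 + (1/2)*4)*1 = -9 + (-3/2 + 2)*1 = -9 + (1/2)*1 = -9 + 1/2 = -17/2)
O(D, y) = 71 + D
-3556 + O(8, n(4)) = -3556 + (71 + 8) = -3556 + 79 = -3477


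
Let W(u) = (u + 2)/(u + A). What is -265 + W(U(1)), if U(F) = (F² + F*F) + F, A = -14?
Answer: -2920/11 ≈ -265.45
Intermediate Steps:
U(F) = F + 2*F² (U(F) = (F² + F²) + F = 2*F² + F = F + 2*F²)
W(u) = (2 + u)/(-14 + u) (W(u) = (u + 2)/(u - 14) = (2 + u)/(-14 + u))
-265 + W(U(1)) = -265 + (2 + 1*(1 + 2*1))/(-14 + 1*(1 + 2*1)) = -265 + (2 + 1*(1 + 2))/(-14 + 1*(1 + 2)) = -265 + (2 + 1*3)/(-14 + 1*3) = -265 + (2 + 3)/(-14 + 3) = -265 + 5/(-11) = -265 - 1/11*5 = -265 - 5/11 = -2920/11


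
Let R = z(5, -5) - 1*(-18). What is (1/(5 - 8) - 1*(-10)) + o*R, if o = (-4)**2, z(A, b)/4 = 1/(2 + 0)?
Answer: 989/3 ≈ 329.67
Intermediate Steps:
z(A, b) = 2 (z(A, b) = 4/(2 + 0) = 4/2 = 4*(1/2) = 2)
o = 16
R = 20 (R = 2 - 1*(-18) = 2 + 18 = 20)
(1/(5 - 8) - 1*(-10)) + o*R = (1/(5 - 8) - 1*(-10)) + 16*20 = (1/(-3) + 10) + 320 = (-1/3 + 10) + 320 = 29/3 + 320 = 989/3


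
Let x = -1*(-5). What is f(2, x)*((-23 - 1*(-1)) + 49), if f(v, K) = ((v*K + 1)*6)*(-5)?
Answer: -8910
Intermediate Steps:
x = 5
f(v, K) = -30 - 30*K*v (f(v, K) = ((K*v + 1)*6)*(-5) = ((1 + K*v)*6)*(-5) = (6 + 6*K*v)*(-5) = -30 - 30*K*v)
f(2, x)*((-23 - 1*(-1)) + 49) = (-30 - 30*5*2)*((-23 - 1*(-1)) + 49) = (-30 - 300)*((-23 + 1) + 49) = -330*(-22 + 49) = -330*27 = -8910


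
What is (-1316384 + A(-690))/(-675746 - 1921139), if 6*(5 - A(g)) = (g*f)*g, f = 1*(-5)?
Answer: 919629/2596885 ≈ 0.35413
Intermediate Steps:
f = -5
A(g) = 5 + 5*g²/6 (A(g) = 5 - g*(-5)*g/6 = 5 - (-5*g)*g/6 = 5 - (-5)*g²/6 = 5 + 5*g²/6)
(-1316384 + A(-690))/(-675746 - 1921139) = (-1316384 + (5 + (⅚)*(-690)²))/(-675746 - 1921139) = (-1316384 + (5 + (⅚)*476100))/(-2596885) = (-1316384 + (5 + 396750))*(-1/2596885) = (-1316384 + 396755)*(-1/2596885) = -919629*(-1/2596885) = 919629/2596885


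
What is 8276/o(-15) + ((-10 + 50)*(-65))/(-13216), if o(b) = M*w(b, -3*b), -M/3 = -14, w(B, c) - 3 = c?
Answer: 127921/29736 ≈ 4.3019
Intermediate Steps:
w(B, c) = 3 + c
M = 42 (M = -3*(-14) = 42)
o(b) = 126 - 126*b (o(b) = 42*(3 - 3*b) = 126 - 126*b)
8276/o(-15) + ((-10 + 50)*(-65))/(-13216) = 8276/(126 - 126*(-15)) + ((-10 + 50)*(-65))/(-13216) = 8276/(126 + 1890) + (40*(-65))*(-1/13216) = 8276/2016 - 2600*(-1/13216) = 8276*(1/2016) + 325/1652 = 2069/504 + 325/1652 = 127921/29736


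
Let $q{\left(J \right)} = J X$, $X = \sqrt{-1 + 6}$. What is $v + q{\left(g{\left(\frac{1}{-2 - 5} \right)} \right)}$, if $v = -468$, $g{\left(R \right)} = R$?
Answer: $-468 - \frac{\sqrt{5}}{7} \approx -468.32$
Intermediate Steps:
$X = \sqrt{5} \approx 2.2361$
$q{\left(J \right)} = J \sqrt{5}$
$v + q{\left(g{\left(\frac{1}{-2 - 5} \right)} \right)} = -468 + \frac{\sqrt{5}}{-2 - 5} = -468 + \frac{\sqrt{5}}{-7} = -468 - \frac{\sqrt{5}}{7}$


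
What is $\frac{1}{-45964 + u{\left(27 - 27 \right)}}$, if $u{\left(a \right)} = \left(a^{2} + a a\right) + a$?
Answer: $- \frac{1}{45964} \approx -2.1756 \cdot 10^{-5}$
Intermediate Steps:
$u{\left(a \right)} = a + 2 a^{2}$ ($u{\left(a \right)} = \left(a^{2} + a^{2}\right) + a = 2 a^{2} + a = a + 2 a^{2}$)
$\frac{1}{-45964 + u{\left(27 - 27 \right)}} = \frac{1}{-45964 + \left(27 - 27\right) \left(1 + 2 \left(27 - 27\right)\right)} = \frac{1}{-45964 + 0 \left(1 + 2 \cdot 0\right)} = \frac{1}{-45964 + 0 \left(1 + 0\right)} = \frac{1}{-45964 + 0 \cdot 1} = \frac{1}{-45964 + 0} = \frac{1}{-45964} = - \frac{1}{45964}$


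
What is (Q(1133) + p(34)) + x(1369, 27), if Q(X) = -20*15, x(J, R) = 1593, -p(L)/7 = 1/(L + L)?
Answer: 87917/68 ≈ 1292.9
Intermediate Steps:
p(L) = -7/(2*L) (p(L) = -7/(L + L) = -7*1/(2*L) = -7/(2*L))
Q(X) = -300
(Q(1133) + p(34)) + x(1369, 27) = (-300 - 7/2/34) + 1593 = (-300 - 7/2*1/34) + 1593 = (-300 - 7/68) + 1593 = -20407/68 + 1593 = 87917/68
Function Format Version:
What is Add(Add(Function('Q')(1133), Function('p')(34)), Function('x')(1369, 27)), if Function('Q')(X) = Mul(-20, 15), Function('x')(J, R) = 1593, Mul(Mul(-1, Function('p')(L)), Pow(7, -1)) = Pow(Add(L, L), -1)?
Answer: Rational(87917, 68) ≈ 1292.9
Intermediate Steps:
Function('p')(L) = Mul(Rational(-7, 2), Pow(L, -1)) (Function('p')(L) = Mul(-7, Pow(Add(L, L), -1)) = Mul(-7, Pow(Mul(2, L), -1)) = Mul(-7, Mul(Rational(1, 2), Pow(L, -1))) = Mul(Rational(-7, 2), Pow(L, -1)))
Function('Q')(X) = -300
Add(Add(Function('Q')(1133), Function('p')(34)), Function('x')(1369, 27)) = Add(Add(-300, Mul(Rational(-7, 2), Pow(34, -1))), 1593) = Add(Add(-300, Mul(Rational(-7, 2), Rational(1, 34))), 1593) = Add(Add(-300, Rational(-7, 68)), 1593) = Add(Rational(-20407, 68), 1593) = Rational(87917, 68)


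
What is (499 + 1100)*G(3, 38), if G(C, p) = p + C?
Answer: 65559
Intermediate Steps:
G(C, p) = C + p
(499 + 1100)*G(3, 38) = (499 + 1100)*(3 + 38) = 1599*41 = 65559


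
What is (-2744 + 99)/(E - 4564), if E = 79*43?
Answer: 2645/1167 ≈ 2.2665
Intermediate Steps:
E = 3397
(-2744 + 99)/(E - 4564) = (-2744 + 99)/(3397 - 4564) = -2645/(-1167) = -2645*(-1/1167) = 2645/1167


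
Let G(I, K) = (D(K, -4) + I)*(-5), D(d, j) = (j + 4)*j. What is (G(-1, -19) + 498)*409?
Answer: 205727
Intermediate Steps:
D(d, j) = j*(4 + j) (D(d, j) = (4 + j)*j = j*(4 + j))
G(I, K) = -5*I (G(I, K) = (-4*(4 - 4) + I)*(-5) = (-4*0 + I)*(-5) = (0 + I)*(-5) = I*(-5) = -5*I)
(G(-1, -19) + 498)*409 = (-5*(-1) + 498)*409 = (5 + 498)*409 = 503*409 = 205727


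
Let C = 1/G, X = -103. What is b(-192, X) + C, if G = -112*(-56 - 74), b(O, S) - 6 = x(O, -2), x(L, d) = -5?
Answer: 14561/14560 ≈ 1.0001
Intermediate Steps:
b(O, S) = 1 (b(O, S) = 6 - 5 = 1)
G = 14560 (G = -112*(-130) = 14560)
C = 1/14560 ≈ 6.8681e-5
b(-192, X) + C = 1 + 1/14560 = 14561/14560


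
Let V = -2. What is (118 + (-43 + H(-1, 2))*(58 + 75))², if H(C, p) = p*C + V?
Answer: 37613689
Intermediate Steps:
H(C, p) = -2 + C*p (H(C, p) = p*C - 2 = C*p - 2 = -2 + C*p)
(118 + (-43 + H(-1, 2))*(58 + 75))² = (118 + (-43 + (-2 - 1*2))*(58 + 75))² = (118 + (-43 + (-2 - 2))*133)² = (118 + (-43 - 4)*133)² = (118 - 47*133)² = (118 - 6251)² = (-6133)² = 37613689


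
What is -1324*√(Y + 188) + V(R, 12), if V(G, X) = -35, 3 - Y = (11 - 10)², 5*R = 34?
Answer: -35 - 1324*√190 ≈ -18285.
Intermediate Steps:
R = 34/5 (R = (⅕)*34 = 34/5 ≈ 6.8000)
Y = 2 (Y = 3 - (11 - 10)² = 3 - 1*1² = 3 - 1*1 = 3 - 1 = 2)
-1324*√(Y + 188) + V(R, 12) = -1324*√(2 + 188) - 35 = -1324*√190 - 35 = -35 - 1324*√190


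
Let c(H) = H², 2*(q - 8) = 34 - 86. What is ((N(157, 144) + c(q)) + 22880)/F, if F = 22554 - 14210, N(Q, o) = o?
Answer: 5837/2086 ≈ 2.7982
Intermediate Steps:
q = -18 (q = 8 + (34 - 86)/2 = 8 + (½)*(-52) = 8 - 26 = -18)
F = 8344
((N(157, 144) + c(q)) + 22880)/F = ((144 + (-18)²) + 22880)/8344 = ((144 + 324) + 22880)*(1/8344) = (468 + 22880)*(1/8344) = 23348*(1/8344) = 5837/2086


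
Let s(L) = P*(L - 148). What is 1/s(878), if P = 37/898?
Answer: 449/13505 ≈ 0.033247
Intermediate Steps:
P = 37/898 (P = 37*(1/898) = 37/898 ≈ 0.041203)
s(L) = -2738/449 + 37*L/898 (s(L) = 37*(L - 148)/898 = 37*(-148 + L)/898 = -2738/449 + 37*L/898)
1/s(878) = 1/(-2738/449 + (37/898)*878) = 1/(-2738/449 + 16243/449) = 1/(13505/449) = 449/13505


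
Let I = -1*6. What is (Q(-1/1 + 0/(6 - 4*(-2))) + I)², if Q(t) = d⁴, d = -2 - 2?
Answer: 62500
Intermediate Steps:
d = -4
I = -6
Q(t) = 256 (Q(t) = (-4)⁴ = 256)
(Q(-1/1 + 0/(6 - 4*(-2))) + I)² = (256 - 6)² = 250² = 62500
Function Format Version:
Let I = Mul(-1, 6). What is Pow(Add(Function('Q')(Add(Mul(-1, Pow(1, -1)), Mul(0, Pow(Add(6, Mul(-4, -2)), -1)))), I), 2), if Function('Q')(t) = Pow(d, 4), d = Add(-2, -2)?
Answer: 62500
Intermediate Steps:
d = -4
I = -6
Function('Q')(t) = 256 (Function('Q')(t) = Pow(-4, 4) = 256)
Pow(Add(Function('Q')(Add(Mul(-1, Pow(1, -1)), Mul(0, Pow(Add(6, Mul(-4, -2)), -1)))), I), 2) = Pow(Add(256, -6), 2) = Pow(250, 2) = 62500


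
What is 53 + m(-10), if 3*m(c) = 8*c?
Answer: 79/3 ≈ 26.333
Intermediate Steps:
m(c) = 8*c/3 (m(c) = (8*c)/3 = 8*c/3)
53 + m(-10) = 53 + (8/3)*(-10) = 53 - 80/3 = 79/3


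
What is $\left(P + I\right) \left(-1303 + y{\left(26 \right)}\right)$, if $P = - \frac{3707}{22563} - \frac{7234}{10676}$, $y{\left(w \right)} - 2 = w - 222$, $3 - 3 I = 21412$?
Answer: $\frac{428945699090081}{40147098} \approx 1.0684 \cdot 10^{7}$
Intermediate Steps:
$I = - \frac{21409}{3}$ ($I = 1 - \frac{21412}{3} = - \frac{21409}{3} \approx -7136.3$)
$y{\left(w \right)} = -220 + w$ ($y{\left(w \right)} = 2 + \left(w - 222\right) = 2 + \left(-222 + w\right) = -220 + w$)
$P = - \frac{101398337}{120441294}$ ($P = \left(-3707\right) \frac{1}{22563} - \frac{3617}{5338} = - \frac{3707}{22563} - \frac{3617}{5338} = - \frac{101398337}{120441294} \approx -0.84189$)
$\left(P + I\right) \left(-1303 + y{\left(26 \right)}\right) = \left(- \frac{101398337}{120441294} - \frac{21409}{3}\right) \left(-1303 + \left(-220 + 26\right)\right) = - \frac{859610619419 \left(-1303 - 194\right)}{120441294} = \left(- \frac{859610619419}{120441294}\right) \left(-1497\right) = \frac{428945699090081}{40147098}$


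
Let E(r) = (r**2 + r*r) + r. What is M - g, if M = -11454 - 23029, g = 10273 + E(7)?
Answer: -44861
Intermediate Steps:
E(r) = r + 2*r**2 (E(r) = (r**2 + r**2) + r = 2*r**2 + r = r + 2*r**2)
g = 10378 (g = 10273 + 7*(1 + 2*7) = 10273 + 7*(1 + 14) = 10273 + 7*15 = 10273 + 105 = 10378)
M = -34483
M - g = -34483 - 1*10378 = -34483 - 10378 = -44861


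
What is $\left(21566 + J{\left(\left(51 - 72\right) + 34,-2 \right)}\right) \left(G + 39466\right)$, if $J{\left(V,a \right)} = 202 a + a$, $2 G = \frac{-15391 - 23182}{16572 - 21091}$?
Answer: $\frac{3774227532980}{4519} \approx 8.3519 \cdot 10^{8}$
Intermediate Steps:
$G = \frac{38573}{9038}$ ($G = \frac{\left(-15391 - 23182\right) \frac{1}{16572 - 21091}}{2} = \frac{\left(-38573\right) \frac{1}{-4519}}{2} = \frac{\left(-38573\right) \left(- \frac{1}{4519}\right)}{2} = \frac{1}{2} \cdot \frac{38573}{4519} = \frac{38573}{9038} \approx 4.2679$)
$J{\left(V,a \right)} = 203 a$
$\left(21566 + J{\left(\left(51 - 72\right) + 34,-2 \right)}\right) \left(G + 39466\right) = \left(21566 + 203 \left(-2\right)\right) \left(\frac{38573}{9038} + 39466\right) = \left(21566 - 406\right) \frac{356732281}{9038} = 21160 \cdot \frac{356732281}{9038} = \frac{3774227532980}{4519}$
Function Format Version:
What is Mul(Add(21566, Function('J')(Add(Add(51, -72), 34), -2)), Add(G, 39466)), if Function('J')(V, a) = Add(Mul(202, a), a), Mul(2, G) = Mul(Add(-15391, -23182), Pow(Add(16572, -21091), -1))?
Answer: Rational(3774227532980, 4519) ≈ 8.3519e+8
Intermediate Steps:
G = Rational(38573, 9038) (G = Mul(Rational(1, 2), Mul(Add(-15391, -23182), Pow(Add(16572, -21091), -1))) = Mul(Rational(1, 2), Mul(-38573, Pow(-4519, -1))) = Mul(Rational(1, 2), Mul(-38573, Rational(-1, 4519))) = Mul(Rational(1, 2), Rational(38573, 4519)) = Rational(38573, 9038) ≈ 4.2679)
Function('J')(V, a) = Mul(203, a)
Mul(Add(21566, Function('J')(Add(Add(51, -72), 34), -2)), Add(G, 39466)) = Mul(Add(21566, Mul(203, -2)), Add(Rational(38573, 9038), 39466)) = Mul(Add(21566, -406), Rational(356732281, 9038)) = Mul(21160, Rational(356732281, 9038)) = Rational(3774227532980, 4519)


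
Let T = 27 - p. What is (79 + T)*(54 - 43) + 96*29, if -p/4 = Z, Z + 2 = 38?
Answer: 5534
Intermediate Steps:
Z = 36 (Z = -2 + 38 = 36)
p = -144 (p = -4*36 = -144)
T = 171 (T = 27 - 1*(-144) = 27 + 144 = 171)
(79 + T)*(54 - 43) + 96*29 = (79 + 171)*(54 - 43) + 96*29 = 250*11 + 2784 = 2750 + 2784 = 5534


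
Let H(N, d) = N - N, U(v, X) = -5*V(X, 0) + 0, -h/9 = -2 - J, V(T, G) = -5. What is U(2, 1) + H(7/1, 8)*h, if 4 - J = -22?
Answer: 25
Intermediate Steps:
J = 26 (J = 4 - 1*(-22) = 4 + 22 = 26)
h = 252 (h = -9*(-2 - 1*26) = -9*(-2 - 26) = -9*(-28) = 252)
U(v, X) = 25 (U(v, X) = -5*(-5) + 0 = 25 + 0 = 25)
H(N, d) = 0
U(2, 1) + H(7/1, 8)*h = 25 + 0*252 = 25 + 0 = 25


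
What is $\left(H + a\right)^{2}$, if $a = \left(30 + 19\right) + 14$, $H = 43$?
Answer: $11236$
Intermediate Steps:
$a = 63$ ($a = 49 + 14 = 63$)
$\left(H + a\right)^{2} = \left(43 + 63\right)^{2} = 106^{2} = 11236$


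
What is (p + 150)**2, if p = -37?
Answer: 12769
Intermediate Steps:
(p + 150)**2 = (-37 + 150)**2 = 113**2 = 12769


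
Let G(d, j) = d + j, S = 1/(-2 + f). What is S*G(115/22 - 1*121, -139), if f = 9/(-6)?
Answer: 5605/77 ≈ 72.792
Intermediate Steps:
f = -3/2 (f = 9*(-1/6) = -3/2 ≈ -1.5000)
S = -2/7 (S = 1/(-2 - 3/2) = 1/(-7/2) = -2/7 ≈ -0.28571)
S*G(115/22 - 1*121, -139) = -2*((115/22 - 1*121) - 139)/7 = -2*((115*(1/22) - 121) - 139)/7 = -2*((115/22 - 121) - 139)/7 = -2*(-2547/22 - 139)/7 = -2/7*(-5605/22) = 5605/77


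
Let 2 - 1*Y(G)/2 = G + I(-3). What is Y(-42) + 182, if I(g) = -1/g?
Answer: 808/3 ≈ 269.33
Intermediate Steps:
Y(G) = 10/3 - 2*G (Y(G) = 4 - 2*(G - 1/(-3)) = 4 - 2*(G - 1*(-1/3)) = 4 - 2*(G + 1/3) = 4 - 2*(1/3 + G) = 4 + (-2/3 - 2*G) = 10/3 - 2*G)
Y(-42) + 182 = (10/3 - 2*(-42)) + 182 = (10/3 + 84) + 182 = 262/3 + 182 = 808/3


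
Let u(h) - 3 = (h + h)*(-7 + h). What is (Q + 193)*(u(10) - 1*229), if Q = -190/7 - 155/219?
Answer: -42026884/1533 ≈ -27415.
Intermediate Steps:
u(h) = 3 + 2*h*(-7 + h) (u(h) = 3 + (h + h)*(-7 + h) = 3 + (2*h)*(-7 + h) = 3 + 2*h*(-7 + h))
Q = -42695/1533 (Q = -190*⅐ - 155*1/219 = -190/7 - 155/219 = -42695/1533 ≈ -27.851)
(Q + 193)*(u(10) - 1*229) = (-42695/1533 + 193)*((3 - 14*10 + 2*10²) - 1*229) = 253174*((3 - 140 + 2*100) - 229)/1533 = 253174*((3 - 140 + 200) - 229)/1533 = 253174*(63 - 229)/1533 = (253174/1533)*(-166) = -42026884/1533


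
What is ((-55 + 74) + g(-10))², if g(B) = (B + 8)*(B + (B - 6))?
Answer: 5041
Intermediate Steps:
g(B) = (-6 + 2*B)*(8 + B) (g(B) = (8 + B)*(B + (-6 + B)) = (8 + B)*(-6 + 2*B) = (-6 + 2*B)*(8 + B))
((-55 + 74) + g(-10))² = ((-55 + 74) + (-48 + 2*(-10)² + 10*(-10)))² = (19 + (-48 + 2*100 - 100))² = (19 + (-48 + 200 - 100))² = (19 + 52)² = 71² = 5041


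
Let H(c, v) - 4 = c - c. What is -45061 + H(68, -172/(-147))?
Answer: -45057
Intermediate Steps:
H(c, v) = 4 (H(c, v) = 4 + (c - c) = 4 + 0 = 4)
-45061 + H(68, -172/(-147)) = -45061 + 4 = -45057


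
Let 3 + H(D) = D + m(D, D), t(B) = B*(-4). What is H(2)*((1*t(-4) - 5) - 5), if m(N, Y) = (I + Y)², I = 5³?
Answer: 96768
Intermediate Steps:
I = 125
t(B) = -4*B
m(N, Y) = (125 + Y)²
H(D) = -3 + D + (125 + D)² (H(D) = -3 + (D + (125 + D)²) = -3 + D + (125 + D)²)
H(2)*((1*t(-4) - 5) - 5) = (-3 + 2 + (125 + 2)²)*((1*(-4*(-4)) - 5) - 5) = (-3 + 2 + 127²)*((1*16 - 5) - 5) = (-3 + 2 + 16129)*((16 - 5) - 5) = 16128*(11 - 5) = 16128*6 = 96768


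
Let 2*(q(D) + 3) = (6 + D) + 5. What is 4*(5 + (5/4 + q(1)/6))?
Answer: 27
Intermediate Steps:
q(D) = 5/2 + D/2 (q(D) = -3 + ((6 + D) + 5)/2 = -3 + (11 + D)/2 = -3 + (11/2 + D/2) = 5/2 + D/2)
4*(5 + (5/4 + q(1)/6)) = 4*(5 + (5/4 + (5/2 + (½)*1)/6)) = 4*(5 + (5*(¼) + (5/2 + ½)*(⅙))) = 4*(5 + (5/4 + 3*(⅙))) = 4*(5 + (5/4 + ½)) = 4*(5 + 7/4) = 4*(27/4) = 27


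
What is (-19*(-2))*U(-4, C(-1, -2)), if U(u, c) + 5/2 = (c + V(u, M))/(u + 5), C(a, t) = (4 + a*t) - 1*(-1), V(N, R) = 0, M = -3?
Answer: 171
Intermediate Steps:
C(a, t) = 5 + a*t (C(a, t) = (4 + a*t) + 1 = 5 + a*t)
U(u, c) = -5/2 + c/(5 + u) (U(u, c) = -5/2 + (c + 0)/(u + 5) = -5/2 + c/(5 + u))
(-19*(-2))*U(-4, C(-1, -2)) = (-19*(-2))*((-25 - 5*(-4) + 2*(5 - 1*(-2)))/(2*(5 - 4))) = 38*((½)*(-25 + 20 + 2*(5 + 2))/1) = 38*((½)*1*(-25 + 20 + 2*7)) = 38*((½)*1*(-25 + 20 + 14)) = 38*((½)*1*9) = 38*(9/2) = 171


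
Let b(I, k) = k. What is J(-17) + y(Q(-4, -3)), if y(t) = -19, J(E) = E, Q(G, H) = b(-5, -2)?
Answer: -36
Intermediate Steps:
Q(G, H) = -2
J(-17) + y(Q(-4, -3)) = -17 - 19 = -36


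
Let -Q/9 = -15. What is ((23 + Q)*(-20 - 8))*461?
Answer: -2039464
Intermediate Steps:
Q = 135 (Q = -9*(-15) = 135)
((23 + Q)*(-20 - 8))*461 = ((23 + 135)*(-20 - 8))*461 = (158*(-28))*461 = -4424*461 = -2039464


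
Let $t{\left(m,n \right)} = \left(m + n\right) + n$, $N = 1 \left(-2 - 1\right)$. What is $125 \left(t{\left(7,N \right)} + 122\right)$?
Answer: $15375$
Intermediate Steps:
$N = -3$ ($N = 1 \left(-3\right) = -3$)
$t{\left(m,n \right)} = m + 2 n$
$125 \left(t{\left(7,N \right)} + 122\right) = 125 \left(\left(7 + 2 \left(-3\right)\right) + 122\right) = 125 \left(\left(7 - 6\right) + 122\right) = 125 \left(1 + 122\right) = 125 \cdot 123 = 15375$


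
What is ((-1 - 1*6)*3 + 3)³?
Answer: -5832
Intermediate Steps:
((-1 - 1*6)*3 + 3)³ = ((-1 - 6)*3 + 3)³ = (-7*3 + 3)³ = (-21 + 3)³ = (-18)³ = -5832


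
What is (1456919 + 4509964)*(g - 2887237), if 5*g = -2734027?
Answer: -102452646089196/5 ≈ -2.0491e+13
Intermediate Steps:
g = -2734027/5 (g = (1/5)*(-2734027) = -2734027/5 ≈ -5.4681e+5)
(1456919 + 4509964)*(g - 2887237) = (1456919 + 4509964)*(-2734027/5 - 2887237) = 5966883*(-17170212/5) = -102452646089196/5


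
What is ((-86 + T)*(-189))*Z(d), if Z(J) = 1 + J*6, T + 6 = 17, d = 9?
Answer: 779625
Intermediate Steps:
T = 11 (T = -6 + 17 = 11)
Z(J) = 1 + 6*J
((-86 + T)*(-189))*Z(d) = ((-86 + 11)*(-189))*(1 + 6*9) = (-75*(-189))*(1 + 54) = 14175*55 = 779625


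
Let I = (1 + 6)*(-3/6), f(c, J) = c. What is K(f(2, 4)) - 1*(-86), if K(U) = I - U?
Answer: 161/2 ≈ 80.500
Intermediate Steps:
I = -7/2 (I = 7*(-3*⅙) = 7*(-½) = -7/2 ≈ -3.5000)
K(U) = -7/2 - U
K(f(2, 4)) - 1*(-86) = (-7/2 - 1*2) - 1*(-86) = (-7/2 - 2) + 86 = -11/2 + 86 = 161/2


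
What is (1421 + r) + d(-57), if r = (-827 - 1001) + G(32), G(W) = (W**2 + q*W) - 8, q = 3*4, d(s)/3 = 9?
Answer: 1020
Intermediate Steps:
d(s) = 27 (d(s) = 3*9 = 27)
q = 12
G(W) = -8 + W**2 + 12*W (G(W) = (W**2 + 12*W) - 8 = -8 + W**2 + 12*W)
r = -428 (r = (-827 - 1001) + (-8 + 32**2 + 12*32) = -1828 + (-8 + 1024 + 384) = -1828 + 1400 = -428)
(1421 + r) + d(-57) = (1421 - 428) + 27 = 993 + 27 = 1020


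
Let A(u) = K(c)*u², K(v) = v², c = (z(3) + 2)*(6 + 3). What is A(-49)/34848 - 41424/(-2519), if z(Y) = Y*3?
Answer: 55758639/80608 ≈ 691.73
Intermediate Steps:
z(Y) = 3*Y
c = 99 (c = (3*3 + 2)*(6 + 3) = (9 + 2)*9 = 11*9 = 99)
A(u) = 9801*u² (A(u) = 99²*u² = 9801*u²)
A(-49)/34848 - 41424/(-2519) = (9801*(-49)²)/34848 - 41424/(-2519) = (9801*2401)*(1/34848) - 41424*(-1/2519) = 23532201*(1/34848) + 41424/2519 = 21609/32 + 41424/2519 = 55758639/80608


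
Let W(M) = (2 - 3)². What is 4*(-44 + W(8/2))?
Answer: -172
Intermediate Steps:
W(M) = 1 (W(M) = (-1)² = 1)
4*(-44 + W(8/2)) = 4*(-44 + 1) = 4*(-43) = -172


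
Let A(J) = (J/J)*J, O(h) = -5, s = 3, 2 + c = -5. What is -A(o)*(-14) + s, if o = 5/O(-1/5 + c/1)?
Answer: -11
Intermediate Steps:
c = -7 (c = -2 - 5 = -7)
o = -1 (o = 5/(-5) = 5*(-1/5) = -1)
A(J) = J (A(J) = 1*J = J)
-A(o)*(-14) + s = -1*(-1)*(-14) + 3 = 1*(-14) + 3 = -14 + 3 = -11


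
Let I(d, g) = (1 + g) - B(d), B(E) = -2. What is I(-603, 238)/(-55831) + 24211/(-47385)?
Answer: -1363144126/2645551935 ≈ -0.51526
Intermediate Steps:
I(d, g) = 3 + g (I(d, g) = (1 + g) - 1*(-2) = (1 + g) + 2 = 3 + g)
I(-603, 238)/(-55831) + 24211/(-47385) = (3 + 238)/(-55831) + 24211/(-47385) = 241*(-1/55831) + 24211*(-1/47385) = -241/55831 - 24211/47385 = -1363144126/2645551935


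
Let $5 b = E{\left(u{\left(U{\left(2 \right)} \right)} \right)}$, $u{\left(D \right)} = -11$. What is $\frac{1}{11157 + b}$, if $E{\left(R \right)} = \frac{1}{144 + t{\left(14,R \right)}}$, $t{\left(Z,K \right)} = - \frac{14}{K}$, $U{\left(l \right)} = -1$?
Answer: $\frac{7990}{89144441} \approx 8.963 \cdot 10^{-5}$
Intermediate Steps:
$E{\left(R \right)} = \frac{1}{144 - \frac{14}{R}}$
$b = \frac{11}{7990}$ ($b = \frac{\frac{1}{2} \left(-11\right) \frac{1}{-7 + 72 \left(-11\right)}}{5} = \frac{\frac{1}{2} \left(-11\right) \frac{1}{-7 - 792}}{5} = \frac{\frac{1}{2} \left(-11\right) \frac{1}{-799}}{5} = \frac{\frac{1}{2} \left(-11\right) \left(- \frac{1}{799}\right)}{5} = \frac{1}{5} \cdot \frac{11}{1598} = \frac{11}{7990} \approx 0.0013767$)
$\frac{1}{11157 + b} = \frac{1}{11157 + \frac{11}{7990}} = \frac{1}{\frac{89144441}{7990}} = \frac{7990}{89144441}$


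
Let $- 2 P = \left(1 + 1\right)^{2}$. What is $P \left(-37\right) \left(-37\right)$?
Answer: $-2738$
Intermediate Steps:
$P = -2$ ($P = - \frac{\left(1 + 1\right)^{2}}{2} = - \frac{2^{2}}{2} = \left(- \frac{1}{2}\right) 4 = -2$)
$P \left(-37\right) \left(-37\right) = \left(-2\right) \left(-37\right) \left(-37\right) = 74 \left(-37\right) = -2738$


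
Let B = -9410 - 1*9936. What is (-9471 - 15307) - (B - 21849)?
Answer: 16417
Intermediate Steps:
B = -19346 (B = -9410 - 9936 = -19346)
(-9471 - 15307) - (B - 21849) = (-9471 - 15307) - (-19346 - 21849) = -24778 - 1*(-41195) = -24778 + 41195 = 16417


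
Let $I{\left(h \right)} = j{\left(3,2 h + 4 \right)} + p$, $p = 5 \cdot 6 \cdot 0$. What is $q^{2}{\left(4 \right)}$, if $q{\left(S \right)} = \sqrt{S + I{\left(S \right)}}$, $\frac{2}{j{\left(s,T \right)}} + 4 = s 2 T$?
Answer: $\frac{137}{34} \approx 4.0294$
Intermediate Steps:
$p = 0$ ($p = 30 \cdot 0 = 0$)
$j{\left(s,T \right)} = \frac{2}{-4 + 2 T s}$ ($j{\left(s,T \right)} = \frac{2}{-4 + s 2 T} = \frac{2}{-4 + 2 s T} = \frac{2}{-4 + 2 T s}$)
$I{\left(h \right)} = \frac{1}{10 + 6 h}$ ($I{\left(h \right)} = \frac{1}{-2 + \left(2 h + 4\right) 3} + 0 = \frac{1}{-2 + \left(4 + 2 h\right) 3} + 0 = \frac{1}{-2 + \left(12 + 6 h\right)} + 0 = \frac{1}{10 + 6 h} + 0 = \frac{1}{10 + 6 h}$)
$q{\left(S \right)} = \sqrt{S + \frac{1}{2 \left(5 + 3 S\right)}}$
$q^{2}{\left(4 \right)} = \left(\frac{\sqrt{2} \sqrt{\frac{1}{5 + 3 \cdot 4} + 2 \cdot 4}}{2}\right)^{2} = \left(\frac{\sqrt{2} \sqrt{\frac{1}{5 + 12} + 8}}{2}\right)^{2} = \left(\frac{\sqrt{2} \sqrt{\frac{1}{17} + 8}}{2}\right)^{2} = \left(\frac{\sqrt{2} \sqrt{\frac{137}{17}}}{2}\right)^{2} = \left(\frac{\sqrt{2} \frac{\sqrt{2329}}{17}}{2}\right)^{2} = \left(\frac{\sqrt{4658}}{34}\right)^{2} = \frac{137}{34}$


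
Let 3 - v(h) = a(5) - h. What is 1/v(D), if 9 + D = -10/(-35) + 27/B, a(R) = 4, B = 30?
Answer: -70/617 ≈ -0.11345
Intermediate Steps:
D = -547/70 (D = -9 + (-10/(-35) + 27/30) = -9 + (-10*(-1/35) + 27*(1/30)) = -9 + (2/7 + 9/10) = -9 + 83/70 = -547/70 ≈ -7.8143)
v(h) = -1 + h (v(h) = 3 - (4 - h) = 3 + (-4 + h) = -1 + h)
1/v(D) = 1/(-1 - 547/70) = 1/(-617/70) = -70/617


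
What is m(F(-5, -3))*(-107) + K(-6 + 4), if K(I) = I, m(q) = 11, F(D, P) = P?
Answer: -1179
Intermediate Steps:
m(F(-5, -3))*(-107) + K(-6 + 4) = 11*(-107) + (-6 + 4) = -1177 - 2 = -1179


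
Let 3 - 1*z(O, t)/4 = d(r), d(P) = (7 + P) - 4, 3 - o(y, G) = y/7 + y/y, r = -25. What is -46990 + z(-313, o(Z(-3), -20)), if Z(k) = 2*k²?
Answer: -46890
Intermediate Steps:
o(y, G) = 2 - y/7 (o(y, G) = 3 - (y/7 + y/y) = 3 - (y*(⅐) + 1) = 3 - (y/7 + 1) = 3 - (1 + y/7) = 3 + (-1 - y/7) = 2 - y/7)
d(P) = 3 + P
z(O, t) = 100 (z(O, t) = 12 - 4*(3 - 25) = 12 - 4*(-22) = 12 + 88 = 100)
-46990 + z(-313, o(Z(-3), -20)) = -46990 + 100 = -46890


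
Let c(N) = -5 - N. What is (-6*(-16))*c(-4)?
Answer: -96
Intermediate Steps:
(-6*(-16))*c(-4) = (-6*(-16))*(-5 - 1*(-4)) = 96*(-5 + 4) = 96*(-1) = -96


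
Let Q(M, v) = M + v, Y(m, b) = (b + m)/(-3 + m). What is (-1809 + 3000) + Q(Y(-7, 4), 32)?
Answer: 12233/10 ≈ 1223.3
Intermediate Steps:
Y(m, b) = (b + m)/(-3 + m)
(-1809 + 3000) + Q(Y(-7, 4), 32) = (-1809 + 3000) + ((4 - 7)/(-3 - 7) + 32) = 1191 + (-3/(-10) + 32) = 1191 + (-1/10*(-3) + 32) = 1191 + (3/10 + 32) = 1191 + 323/10 = 12233/10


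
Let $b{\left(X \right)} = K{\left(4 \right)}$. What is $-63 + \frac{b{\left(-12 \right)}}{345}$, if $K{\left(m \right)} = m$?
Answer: $- \frac{21731}{345} \approx -62.988$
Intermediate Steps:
$b{\left(X \right)} = 4$
$-63 + \frac{b{\left(-12 \right)}}{345} = -63 + \frac{4}{345} = - \frac{21731}{345}$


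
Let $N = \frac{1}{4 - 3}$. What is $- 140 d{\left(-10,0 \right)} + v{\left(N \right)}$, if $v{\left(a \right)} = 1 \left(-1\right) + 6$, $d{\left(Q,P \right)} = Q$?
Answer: $1405$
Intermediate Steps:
$N = 1$ ($N = 1^{-1} = 1$)
$v{\left(a \right)} = 5$ ($v{\left(a \right)} = -1 + 6 = 5$)
$- 140 d{\left(-10,0 \right)} + v{\left(N \right)} = \left(-140\right) \left(-10\right) + 5 = 1400 + 5 = 1405$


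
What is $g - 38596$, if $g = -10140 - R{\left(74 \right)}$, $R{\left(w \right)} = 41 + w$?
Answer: $-48851$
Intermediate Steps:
$g = -10255$ ($g = -10140 - \left(41 + 74\right) = -10140 - 115 = -10255$)
$g - 38596 = -10255 - 38596 = -48851$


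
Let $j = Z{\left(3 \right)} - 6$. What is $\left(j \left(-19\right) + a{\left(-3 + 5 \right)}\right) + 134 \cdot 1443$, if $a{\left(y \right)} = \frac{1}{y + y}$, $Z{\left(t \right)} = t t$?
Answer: $\frac{773221}{4} \approx 1.9331 \cdot 10^{5}$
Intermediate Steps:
$Z{\left(t \right)} = t^{2}$
$a{\left(y \right)} = \frac{1}{2 y}$
$j = 3$ ($j = 3^{2} - 6 = 9 - 6 = 3$)
$\left(j \left(-19\right) + a{\left(-3 + 5 \right)}\right) + 134 \cdot 1443 = \left(3 \left(-19\right) + \frac{1}{2 \left(-3 + 5\right)}\right) + 134 \cdot 1443 = \left(-57 + \frac{1}{2 \cdot 2}\right) + 193362 = \left(-57 + \frac{1}{2} \cdot \frac{1}{2}\right) + 193362 = \left(-57 + \frac{1}{4}\right) + 193362 = - \frac{227}{4} + 193362 = \frac{773221}{4}$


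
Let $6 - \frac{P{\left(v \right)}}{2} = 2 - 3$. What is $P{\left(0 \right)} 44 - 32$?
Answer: $584$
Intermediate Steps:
$P{\left(v \right)} = 14$ ($P{\left(v \right)} = 12 - 2 \left(2 - 3\right) = 12 - -2 = 12 + 2 = 14$)
$P{\left(0 \right)} 44 - 32 = 14 \cdot 44 - 32 = 616 - 32 = 584$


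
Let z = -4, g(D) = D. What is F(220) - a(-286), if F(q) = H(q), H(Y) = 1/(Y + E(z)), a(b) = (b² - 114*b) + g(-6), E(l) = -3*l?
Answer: -26539407/232 ≈ -1.1439e+5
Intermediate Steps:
a(b) = -6 + b² - 114*b (a(b) = (b² - 114*b) - 6 = -6 + b² - 114*b)
H(Y) = 1/(12 + Y) (H(Y) = 1/(Y - 3*(-4)) = 1/(Y + 12) = 1/(12 + Y))
F(q) = 1/(12 + q)
F(220) - a(-286) = 1/(12 + 220) - (-6 + (-286)² - 114*(-286)) = 1/232 - (-6 + 81796 + 32604) = 1/232 - 1*114394 = 1/232 - 114394 = -26539407/232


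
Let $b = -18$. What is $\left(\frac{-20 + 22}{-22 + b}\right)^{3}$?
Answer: $- \frac{1}{8000} \approx -0.000125$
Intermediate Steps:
$\left(\frac{-20 + 22}{-22 + b}\right)^{3} = \left(\frac{-20 + 22}{-22 - 18}\right)^{3} = \left(\frac{2}{-40}\right)^{3} = \left(2 \left(- \frac{1}{40}\right)\right)^{3} = \left(- \frac{1}{20}\right)^{3} = - \frac{1}{8000}$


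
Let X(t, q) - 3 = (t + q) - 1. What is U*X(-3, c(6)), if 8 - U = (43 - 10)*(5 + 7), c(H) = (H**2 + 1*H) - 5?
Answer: -13968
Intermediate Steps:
c(H) = -5 + H + H**2 (c(H) = (H**2 + H) - 5 = (H + H**2) - 5 = -5 + H + H**2)
X(t, q) = 2 + q + t (X(t, q) = 3 + ((t + q) - 1) = 3 + ((q + t) - 1) = 3 + (-1 + q + t) = 2 + q + t)
U = -388 (U = 8 - (43 - 10)*(5 + 7) = 8 - 33*12 = 8 - 1*396 = 8 - 396 = -388)
U*X(-3, c(6)) = -388*(2 + (-5 + 6 + 6**2) - 3) = -388*(2 + (-5 + 6 + 36) - 3) = -388*(2 + 37 - 3) = -388*36 = -13968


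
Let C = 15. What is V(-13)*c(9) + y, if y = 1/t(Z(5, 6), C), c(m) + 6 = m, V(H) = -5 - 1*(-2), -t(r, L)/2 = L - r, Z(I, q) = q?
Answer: -163/18 ≈ -9.0556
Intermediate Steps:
t(r, L) = -2*L + 2*r (t(r, L) = -2*(L - r) = -2*L + 2*r)
V(H) = -3 (V(H) = -5 + 2 = -3)
c(m) = -6 + m
y = -1/18 (y = 1/(-2*15 + 2*6) = 1/(-30 + 12) = 1/(-18) = -1/18 ≈ -0.055556)
V(-13)*c(9) + y = -3*(-6 + 9) - 1/18 = -3*3 - 1/18 = -9 - 1/18 = -163/18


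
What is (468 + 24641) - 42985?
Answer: -17876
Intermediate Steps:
(468 + 24641) - 42985 = 25109 - 42985 = -17876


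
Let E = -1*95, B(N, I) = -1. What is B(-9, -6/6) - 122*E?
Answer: 11589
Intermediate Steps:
E = -95
B(-9, -6/6) - 122*E = -1 - 122*(-95) = -1 + 11590 = 11589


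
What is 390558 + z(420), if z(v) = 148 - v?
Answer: 390286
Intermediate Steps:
390558 + z(420) = 390558 + (148 - 1*420) = 390558 + (148 - 420) = 390558 - 272 = 390286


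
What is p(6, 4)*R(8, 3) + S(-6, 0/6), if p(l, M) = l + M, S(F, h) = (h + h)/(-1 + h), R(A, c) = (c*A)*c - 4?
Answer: 680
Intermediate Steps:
R(A, c) = -4 + A*c² (R(A, c) = (A*c)*c - 4 = A*c² - 4 = -4 + A*c²)
S(F, h) = 2*h/(-1 + h) (S(F, h) = (2*h)/(-1 + h) = 2*h/(-1 + h))
p(l, M) = M + l
p(6, 4)*R(8, 3) + S(-6, 0/6) = (4 + 6)*(-4 + 8*3²) + 2*(0/6)/(-1 + 0/6) = 10*(-4 + 8*9) + 2*(0*(⅙))/(-1 + 0*(⅙)) = 10*(-4 + 72) + 2*0/(-1 + 0) = 10*68 + 2*0/(-1) = 680 + 2*0*(-1) = 680 + 0 = 680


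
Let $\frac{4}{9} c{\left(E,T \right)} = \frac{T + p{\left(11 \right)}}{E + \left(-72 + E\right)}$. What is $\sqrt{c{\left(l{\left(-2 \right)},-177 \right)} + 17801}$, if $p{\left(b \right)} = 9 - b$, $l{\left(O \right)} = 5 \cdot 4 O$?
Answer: $\frac{169 \sqrt{14402}}{152} \approx 133.43$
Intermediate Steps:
$l{\left(O \right)} = 20 O$
$c{\left(E,T \right)} = \frac{9 \left(-2 + T\right)}{4 \left(-72 + 2 E\right)}$ ($c{\left(E,T \right)} = \frac{9 \frac{T + \left(9 - 11\right)}{E + \left(-72 + E\right)}}{4} = \frac{9 \frac{T + \left(9 - 11\right)}{-72 + 2 E}}{4} = \frac{9 \frac{T - 2}{-72 + 2 E}}{4} = \frac{9 \frac{-2 + T}{-72 + 2 E}}{4} = \frac{9 \left(-2 + T\right)}{4 \left(-72 + 2 E\right)}$)
$\sqrt{c{\left(l{\left(-2 \right)},-177 \right)} + 17801} = \sqrt{\frac{9 \left(-2 - 177\right)}{8 \left(-36 + 20 \left(-2\right)\right)} + 17801} = \sqrt{\frac{9}{8} \frac{1}{-36 - 40} \left(-179\right) + 17801} = \sqrt{\frac{9}{8} \frac{1}{-76} \left(-179\right) + 17801} = \sqrt{\frac{9}{8} \left(- \frac{1}{76}\right) \left(-179\right) + 17801} = \sqrt{\frac{1611}{608} + 17801} = \sqrt{\frac{10824619}{608}} = \frac{169 \sqrt{14402}}{152}$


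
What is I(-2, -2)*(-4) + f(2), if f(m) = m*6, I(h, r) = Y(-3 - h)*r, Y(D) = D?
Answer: 4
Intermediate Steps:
I(h, r) = r*(-3 - h) (I(h, r) = (-3 - h)*r = r*(-3 - h))
f(m) = 6*m
I(-2, -2)*(-4) + f(2) = -1*(-2)*(3 - 2)*(-4) + 6*2 = -1*(-2)*1*(-4) + 12 = 2*(-4) + 12 = -8 + 12 = 4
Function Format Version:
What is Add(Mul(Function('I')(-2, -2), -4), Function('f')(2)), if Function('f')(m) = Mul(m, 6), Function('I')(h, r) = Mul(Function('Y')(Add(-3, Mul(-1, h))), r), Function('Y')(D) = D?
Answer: 4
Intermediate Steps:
Function('I')(h, r) = Mul(r, Add(-3, Mul(-1, h))) (Function('I')(h, r) = Mul(Add(-3, Mul(-1, h)), r) = Mul(r, Add(-3, Mul(-1, h))))
Function('f')(m) = Mul(6, m)
Add(Mul(Function('I')(-2, -2), -4), Function('f')(2)) = Add(Mul(Mul(-1, -2, Add(3, -2)), -4), Mul(6, 2)) = Add(Mul(Mul(-1, -2, 1), -4), 12) = Add(Mul(2, -4), 12) = Add(-8, 12) = 4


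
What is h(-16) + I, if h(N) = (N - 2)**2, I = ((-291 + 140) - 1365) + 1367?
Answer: 175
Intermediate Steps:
I = -149 (I = (-151 - 1365) + 1367 = -1516 + 1367 = -149)
h(N) = (-2 + N)**2
h(-16) + I = (-2 - 16)**2 - 149 = (-18)**2 - 149 = 324 - 149 = 175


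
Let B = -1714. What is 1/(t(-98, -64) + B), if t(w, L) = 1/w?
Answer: -98/167973 ≈ -0.00058343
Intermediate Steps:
1/(t(-98, -64) + B) = 1/(1/(-98) - 1714) = 1/(-1/98 - 1714) = 1/(-167973/98) = -98/167973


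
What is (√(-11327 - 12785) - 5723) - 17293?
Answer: -23016 + 4*I*√1507 ≈ -23016.0 + 155.28*I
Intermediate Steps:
(√(-11327 - 12785) - 5723) - 17293 = (√(-24112) - 5723) - 17293 = (4*I*√1507 - 5723) - 17293 = (-5723 + 4*I*√1507) - 17293 = -23016 + 4*I*√1507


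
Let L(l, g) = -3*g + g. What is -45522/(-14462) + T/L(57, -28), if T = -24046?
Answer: -1761245/4132 ≈ -426.25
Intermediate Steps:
L(l, g) = -2*g
-45522/(-14462) + T/L(57, -28) = -45522/(-14462) - 24046/((-2*(-28))) = -45522*(-1/14462) - 24046/56 = 22761/7231 - 24046*1/56 = 22761/7231 - 12023/28 = -1761245/4132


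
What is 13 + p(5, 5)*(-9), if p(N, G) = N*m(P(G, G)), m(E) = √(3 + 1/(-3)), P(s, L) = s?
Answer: 13 - 30*√6 ≈ -60.485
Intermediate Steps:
m(E) = 2*√6/3 (m(E) = √(3 - ⅓) = √(8/3) = 2*√6/3)
p(N, G) = 2*N*√6/3 (p(N, G) = N*(2*√6/3) = 2*N*√6/3)
13 + p(5, 5)*(-9) = 13 + ((⅔)*5*√6)*(-9) = 13 + (10*√6/3)*(-9) = 13 - 30*√6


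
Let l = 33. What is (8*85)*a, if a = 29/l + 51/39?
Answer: 637840/429 ≈ 1486.8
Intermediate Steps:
a = 938/429 (a = 29/33 + 51/39 = 29*(1/33) + 51*(1/39) = 29/33 + 17/13 = 938/429 ≈ 2.1865)
(8*85)*a = (8*85)*(938/429) = 680*(938/429) = 637840/429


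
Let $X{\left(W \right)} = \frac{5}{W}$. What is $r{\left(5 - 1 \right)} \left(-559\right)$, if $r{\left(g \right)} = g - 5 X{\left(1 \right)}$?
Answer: $11739$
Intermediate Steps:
$r{\left(g \right)} = -25 + g$ ($r{\left(g \right)} = g - 5 \cdot \frac{5}{1} = g - 5 \cdot 5 \cdot 1 = g - 25 = -25 + g$)
$r{\left(5 - 1 \right)} \left(-559\right) = \left(-25 + \left(5 - 1\right)\right) \left(-559\right) = \left(-25 + 4\right) \left(-559\right) = \left(-21\right) \left(-559\right) = 11739$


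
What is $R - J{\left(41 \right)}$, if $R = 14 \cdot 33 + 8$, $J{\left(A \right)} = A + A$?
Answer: $388$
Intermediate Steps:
$J{\left(A \right)} = 2 A$
$R = 470$ ($R = 462 + 8 = 470$)
$R - J{\left(41 \right)} = 470 - 2 \cdot 41 = 470 - 82 = 388$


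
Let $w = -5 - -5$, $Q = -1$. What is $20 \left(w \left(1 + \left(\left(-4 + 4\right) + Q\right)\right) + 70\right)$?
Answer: $1400$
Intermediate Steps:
$w = 0$ ($w = -5 + 5 = 0$)
$20 \left(w \left(1 + \left(\left(-4 + 4\right) + Q\right)\right) + 70\right) = 20 \left(0 \left(1 + \left(\left(-4 + 4\right) - 1\right)\right) + 70\right) = 20 \left(0 \left(1 + \left(0 - 1\right)\right) + 70\right) = 20 \left(0 \left(1 - 1\right) + 70\right) = 20 \left(0 \cdot 0 + 70\right) = 20 \left(0 + 70\right) = 20 \cdot 70 = 1400$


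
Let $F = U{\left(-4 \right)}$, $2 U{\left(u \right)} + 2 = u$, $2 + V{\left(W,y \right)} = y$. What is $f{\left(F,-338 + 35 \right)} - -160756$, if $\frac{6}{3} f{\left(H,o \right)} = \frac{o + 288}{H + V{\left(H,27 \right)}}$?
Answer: $\frac{7073249}{44} \approx 1.6076 \cdot 10^{5}$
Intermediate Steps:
$V{\left(W,y \right)} = -2 + y$
$U{\left(u \right)} = -1 + \frac{u}{2}$
$F = -3$ ($F = -1 + \frac{1}{2} \left(-4\right) = -1 - 2 = -3$)
$f{\left(H,o \right)} = \frac{288 + o}{2 \left(25 + H\right)}$ ($f{\left(H,o \right)} = \frac{\left(o + 288\right) \frac{1}{H + \left(-2 + 27\right)}}{2} = \frac{\left(288 + o\right) \frac{1}{H + 25}}{2} = \frac{\left(288 + o\right) \frac{1}{25 + H}}{2} = \frac{\frac{1}{25 + H} \left(288 + o\right)}{2} = \frac{288 + o}{2 \left(25 + H\right)}$)
$f{\left(F,-338 + 35 \right)} - -160756 = \frac{288 + \left(-338 + 35\right)}{2 \left(25 - 3\right)} - -160756 = \frac{288 - 303}{2 \cdot 22} + 160756 = \frac{1}{2} \cdot \frac{1}{22} \left(-15\right) + 160756 = - \frac{15}{44} + 160756 = \frac{7073249}{44}$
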